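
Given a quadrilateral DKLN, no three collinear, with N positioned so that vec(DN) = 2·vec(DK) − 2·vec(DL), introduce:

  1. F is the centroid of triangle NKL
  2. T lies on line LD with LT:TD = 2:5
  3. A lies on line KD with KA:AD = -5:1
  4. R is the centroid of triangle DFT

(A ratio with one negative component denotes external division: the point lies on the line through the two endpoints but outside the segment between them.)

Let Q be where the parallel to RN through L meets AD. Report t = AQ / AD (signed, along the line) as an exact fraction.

t = 277/67

Set D = (0, 0), K = (1, 0), L = (0, 1), N = (2, -2); any affine frame gives the same invariant.
1. F is the centroid of triangle NKL ⇒ F = (1, -1/3)
2. T lies on line LD with LT:TD = 2:5 ⇒ T = (0, 5/7)
3. A lies on line KD with KA:AD = -5:1 ⇒ A = (-1/4, 0)
4. R is the centroid of triangle DFT ⇒ R = (1/3, 8/63)
through L parallel to RN: direction (5/3, -134/63); meets AD at Q = (105/134, 0)
Q = A + t·(D−A) with t = 277/67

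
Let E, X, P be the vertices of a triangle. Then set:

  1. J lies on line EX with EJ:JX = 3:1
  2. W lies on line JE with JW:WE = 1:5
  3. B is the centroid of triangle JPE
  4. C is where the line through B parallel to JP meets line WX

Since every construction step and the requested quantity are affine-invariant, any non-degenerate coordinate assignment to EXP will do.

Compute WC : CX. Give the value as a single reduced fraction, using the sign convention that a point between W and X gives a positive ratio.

Assign E = (0, 0), X = (1, 0), P = (0, 1) — the answer is frame-independent, so this choice is without loss of generality.
1. J lies on line EX with EJ:JX = 3:1 ⇒ J = (3/4, 0)
2. W lies on line JE with JW:WE = 1:5 ⇒ W = (5/8, 0)
3. B is the centroid of triangle JPE ⇒ B = (1/4, 1/3)
4. C is where the line through B parallel to JP meets line WX ⇒ C = (1/2, 0)
C = W + t·(X−W) with t = -1/3, so WC:CX = t:(1−t) = -1/3:4/3

WC:CX = -1/4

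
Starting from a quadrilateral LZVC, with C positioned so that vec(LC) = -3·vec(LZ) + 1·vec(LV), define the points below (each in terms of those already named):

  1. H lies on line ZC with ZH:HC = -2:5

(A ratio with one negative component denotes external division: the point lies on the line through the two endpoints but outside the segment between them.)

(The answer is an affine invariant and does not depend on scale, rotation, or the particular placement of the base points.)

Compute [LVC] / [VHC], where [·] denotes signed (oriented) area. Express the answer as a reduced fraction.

Work in coordinates with L = (0, 0), Z = (1, 0), V = (0, 1), C = (-3, 1).
1. H lies on line ZC with ZH:HC = -2:5 ⇒ H = (11/3, -2/3)
2·[LVC] = 3, 2·[VHC] = -5
[LVC]:[VHC] = 3:-5 = -3/5

[LVC]:[VHC] = -3/5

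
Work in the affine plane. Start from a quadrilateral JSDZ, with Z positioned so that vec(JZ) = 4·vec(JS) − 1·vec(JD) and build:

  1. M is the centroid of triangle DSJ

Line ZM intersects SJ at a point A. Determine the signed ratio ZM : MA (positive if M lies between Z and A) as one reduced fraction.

Choose coordinates J = (0, 0), S = (1, 0), D = (0, 1), Z = (4, -1).
1. M is the centroid of triangle DSJ ⇒ M = (1/3, 1/3)
line ZM meets SJ at A = (5/4, 0)
M = Z + t·(A−Z) with t = 4/3, so ZM:MA = 4/3:-1/3

ZM:MA = -4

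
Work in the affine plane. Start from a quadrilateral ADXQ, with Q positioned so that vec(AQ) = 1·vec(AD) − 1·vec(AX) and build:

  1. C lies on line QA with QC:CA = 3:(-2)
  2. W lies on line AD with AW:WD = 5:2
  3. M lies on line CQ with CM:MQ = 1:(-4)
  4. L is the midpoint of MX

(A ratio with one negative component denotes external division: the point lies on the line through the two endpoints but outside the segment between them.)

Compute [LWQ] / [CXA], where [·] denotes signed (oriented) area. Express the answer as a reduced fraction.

Set A = (0, 0), D = (1, 0), X = (0, 1), Q = (1, -1); any affine frame gives the same invariant.
1. C lies on line QA with QC:CA = 3:(-2) ⇒ C = (-2, 2)
2. W lies on line AD with AW:WD = 5:2 ⇒ W = (5/7, 0)
3. M lies on line CQ with CM:MQ = 1:(-4) ⇒ M = (-3, 3)
4. L is the midpoint of MX ⇒ L = (-3/2, 2)
2·[LWQ] = -23/14, 2·[CXA] = -2
[LWQ]:[CXA] = -23/14:-2 = 23/28

[LWQ]:[CXA] = 23/28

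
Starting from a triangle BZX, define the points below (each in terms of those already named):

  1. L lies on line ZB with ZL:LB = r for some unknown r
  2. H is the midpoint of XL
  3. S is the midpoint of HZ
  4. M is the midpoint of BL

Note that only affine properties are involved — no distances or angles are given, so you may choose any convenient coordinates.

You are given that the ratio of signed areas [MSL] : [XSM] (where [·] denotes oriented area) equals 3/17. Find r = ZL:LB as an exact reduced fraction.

r = 2/3

Assign B = (0, 0), Z = (1, 0), X = (0, 1) — the answer is frame-independent, so this choice is without loss of generality.
1. With ZL:LB = r, write λ = r/(r+1) so L = Z + λ·(B−Z); L is affine-linear in λ
2. H is the midpoint of XL ⇒ H is an affine combination of earlier points and hence also affine-linear in λ
3. S is the midpoint of HZ ⇒ S is an affine combination of earlier points and hence also affine-linear in λ
4. M is the midpoint of BL ⇒ M is an affine combination of earlier points and hence also affine-linear in λ
Every point depending on L is an affine combination of L and λ-independent points, so each such coordinate is linear in λ; the λ² term in each signed area is a multiple of (B−Z)×(B−Z) = 0, so 2·[MSL] and 2·[XSM] are each linear in λ. Evaluating at λ=0 and λ=1:
  2·[MSL] = 1/8·λ − 1/8,   2·[XSM] = -1/8·λ − 3/8
So [MSL]:[XSM] = (1/8·λ − 1/8) / (-1/8·λ − 3/8). Setting this equal to 3/17:
  1/8·λ − 1/8 = 3/17·(-1/8·λ − 3/8)  ⇒  λ = 2/5
Then r = λ/(1−λ) = (2/5)/(3/5) = 2/3. Check: with r = 2/3, L = (3/5, 0) and [MSL]:[XSM] = 3/17 as required.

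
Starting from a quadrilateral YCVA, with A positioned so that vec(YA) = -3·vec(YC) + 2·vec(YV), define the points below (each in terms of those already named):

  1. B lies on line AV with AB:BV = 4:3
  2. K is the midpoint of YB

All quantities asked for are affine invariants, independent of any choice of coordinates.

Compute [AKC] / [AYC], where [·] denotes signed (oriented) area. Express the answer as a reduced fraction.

[AKC]:[AYC] = 3/14

Choose coordinates Y = (0, 0), C = (1, 0), V = (0, 1), A = (-3, 2).
1. B lies on line AV with AB:BV = 4:3 ⇒ B = (-9/7, 10/7)
2. K is the midpoint of YB ⇒ K = (-9/14, 5/7)
2·[AKC] = 3/7, 2·[AYC] = 2
[AKC]:[AYC] = 3/7:2 = 3/14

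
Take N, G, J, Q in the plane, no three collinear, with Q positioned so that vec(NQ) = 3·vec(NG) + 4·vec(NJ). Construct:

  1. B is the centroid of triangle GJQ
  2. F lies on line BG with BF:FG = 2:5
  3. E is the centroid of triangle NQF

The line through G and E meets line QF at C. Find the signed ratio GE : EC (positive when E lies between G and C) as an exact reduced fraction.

Choose coordinates N = (0, 0), G = (1, 0), J = (0, 1), Q = (3, 4).
1. B is the centroid of triangle GJQ ⇒ B = (4/3, 5/3)
2. F lies on line BG with BF:FG = 2:5 ⇒ F = (26/21, 25/21)
3. E is the centroid of triangle NQF ⇒ E = (89/63, 109/63)
line GE meets QF at C = (1093/833, 1090/833)
E = G + t·(C−G) with t = 119/90, so GE:EC = 119/90:-29/90

GE:EC = -119/29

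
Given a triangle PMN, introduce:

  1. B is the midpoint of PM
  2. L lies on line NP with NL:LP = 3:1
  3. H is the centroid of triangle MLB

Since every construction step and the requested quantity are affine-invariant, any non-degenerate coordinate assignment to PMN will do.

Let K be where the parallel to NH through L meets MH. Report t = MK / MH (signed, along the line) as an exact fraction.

Set P = (0, 0), M = (1, 0), N = (0, 1); any affine frame gives the same invariant.
1. B is the midpoint of PM ⇒ B = (1/2, 0)
2. L lies on line NP with NL:LP = 3:1 ⇒ L = (0, 1/4)
3. H is the centroid of triangle MLB ⇒ H = (1/2, 1/12)
through L parallel to NH: direction (1/2, -11/12); meets MH at K = (1/20, 19/120)
K = M + t·(H−M) with t = 19/10

t = 19/10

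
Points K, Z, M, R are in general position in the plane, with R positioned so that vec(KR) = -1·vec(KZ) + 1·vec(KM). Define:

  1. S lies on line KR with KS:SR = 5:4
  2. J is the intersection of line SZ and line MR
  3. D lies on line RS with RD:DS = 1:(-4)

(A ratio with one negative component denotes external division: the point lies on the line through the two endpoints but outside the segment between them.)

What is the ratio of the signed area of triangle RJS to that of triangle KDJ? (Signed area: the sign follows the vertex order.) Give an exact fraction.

Choose coordinates K = (0, 0), Z = (1, 0), M = (0, 1), R = (-1, 1).
1. S lies on line KR with KS:SR = 5:4 ⇒ S = (-5/9, 5/9)
2. J is the intersection of line SZ and line MR ⇒ J = (-9/5, 1)
3. D lies on line RS with RD:DS = 1:(-4) ⇒ D = (-31/27, 31/27)
2·[RJS] = 16/45, 2·[KDJ] = 124/135
[RJS]:[KDJ] = 16/45:124/135 = 12/31

[RJS]:[KDJ] = 12/31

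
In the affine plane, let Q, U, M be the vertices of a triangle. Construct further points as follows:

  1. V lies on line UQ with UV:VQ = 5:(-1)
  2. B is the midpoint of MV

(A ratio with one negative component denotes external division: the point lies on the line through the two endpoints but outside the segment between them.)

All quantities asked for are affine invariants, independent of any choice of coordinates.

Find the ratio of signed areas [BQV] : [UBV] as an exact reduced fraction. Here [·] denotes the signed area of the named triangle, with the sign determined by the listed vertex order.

[BQV]:[UBV] = -1/5

Work in coordinates with Q = (0, 0), U = (1, 0), M = (0, 1).
1. V lies on line UQ with UV:VQ = 5:(-1) ⇒ V = (-1/4, 0)
2. B is the midpoint of MV ⇒ B = (-1/8, 1/2)
2·[BQV] = -1/8, 2·[UBV] = 5/8
[BQV]:[UBV] = -1/8:5/8 = -1/5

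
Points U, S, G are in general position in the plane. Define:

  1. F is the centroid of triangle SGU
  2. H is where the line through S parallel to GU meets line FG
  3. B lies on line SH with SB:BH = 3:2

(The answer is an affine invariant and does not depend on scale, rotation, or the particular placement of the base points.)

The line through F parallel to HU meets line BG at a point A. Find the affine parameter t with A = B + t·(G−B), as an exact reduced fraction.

t = 4/9

Choose coordinates U = (0, 0), S = (1, 0), G = (0, 1).
1. F is the centroid of triangle SGU ⇒ F = (1/3, 1/3)
2. H is where the line through S parallel to GU meets line FG ⇒ H = (1, -1)
3. B lies on line SH with SB:BH = 3:2 ⇒ B = (1, -3/5)
through F parallel to HU: direction (-1, 1); meets BG at A = (5/9, 1/9)
A = B + t·(G−B) with t = 4/9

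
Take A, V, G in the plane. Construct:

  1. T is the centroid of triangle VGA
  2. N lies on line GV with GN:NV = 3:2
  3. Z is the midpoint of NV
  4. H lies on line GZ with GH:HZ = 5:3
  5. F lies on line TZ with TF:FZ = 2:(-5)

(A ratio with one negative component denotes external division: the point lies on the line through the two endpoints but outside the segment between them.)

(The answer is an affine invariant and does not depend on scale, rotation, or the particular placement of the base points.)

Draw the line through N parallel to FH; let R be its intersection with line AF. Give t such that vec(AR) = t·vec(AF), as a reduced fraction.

t = 13/18

Choose coordinates A = (0, 0), V = (1, 0), G = (0, 1).
1. T is the centroid of triangle VGA ⇒ T = (1/3, 1/3)
2. N lies on line GV with GN:NV = 3:2 ⇒ N = (3/5, 2/5)
3. Z is the midpoint of NV ⇒ Z = (4/5, 1/5)
4. H lies on line GZ with GH:HZ = 5:3 ⇒ H = (1/2, 1/2)
5. F lies on line TZ with TF:FZ = 2:(-5) ⇒ F = (1/45, 19/45)
through N parallel to FH: direction (43/90, 7/90); meets AF at R = (13/810, 247/810)
R = A + t·(F−A) with t = 13/18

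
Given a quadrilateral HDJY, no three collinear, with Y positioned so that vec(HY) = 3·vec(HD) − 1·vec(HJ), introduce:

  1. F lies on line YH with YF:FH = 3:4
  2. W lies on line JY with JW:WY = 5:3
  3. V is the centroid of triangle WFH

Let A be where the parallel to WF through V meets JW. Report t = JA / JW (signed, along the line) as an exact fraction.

Work in coordinates with H = (0, 0), D = (1, 0), J = (0, 1), Y = (3, -1).
1. F lies on line YH with YF:FH = 3:4 ⇒ F = (12/7, -4/7)
2. W lies on line JY with JW:WY = 5:3 ⇒ W = (15/8, -1/4)
3. V is the centroid of triangle WFH ⇒ V = (67/56, -23/84)
through V parallel to WF: direction (-9/56, -9/28); meets JW at A = (11/8, 1/12)
A = J + t·(W−J) with t = 11/15

t = 11/15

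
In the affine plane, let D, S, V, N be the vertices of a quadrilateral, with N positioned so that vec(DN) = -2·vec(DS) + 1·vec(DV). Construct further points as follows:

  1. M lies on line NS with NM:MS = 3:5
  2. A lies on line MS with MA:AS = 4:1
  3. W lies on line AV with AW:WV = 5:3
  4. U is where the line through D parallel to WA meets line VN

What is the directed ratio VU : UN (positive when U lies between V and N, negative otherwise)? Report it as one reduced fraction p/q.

VU:UN = 5/9

Set D = (0, 0), S = (1, 0), V = (0, 1), N = (-2, 1); any affine frame gives the same invariant.
1. M lies on line NS with NM:MS = 3:5 ⇒ M = (-7/8, 5/8)
2. A lies on line MS with MA:AS = 4:1 ⇒ A = (5/8, 1/8)
3. W lies on line AV with AW:WV = 5:3 ⇒ W = (15/64, 43/64)
4. U is where the line through D parallel to WA meets line VN ⇒ U = (-5/7, 1)
U = V + t·(N−V) with t = 5/14, so VU:UN = t:(1−t) = 5/14:9/14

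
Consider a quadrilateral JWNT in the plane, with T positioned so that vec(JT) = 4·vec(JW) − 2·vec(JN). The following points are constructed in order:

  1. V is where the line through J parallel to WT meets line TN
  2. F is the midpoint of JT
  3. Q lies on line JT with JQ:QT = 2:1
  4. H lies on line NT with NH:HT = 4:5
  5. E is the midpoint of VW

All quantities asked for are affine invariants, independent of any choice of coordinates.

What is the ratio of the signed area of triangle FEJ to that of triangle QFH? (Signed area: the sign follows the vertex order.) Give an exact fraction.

Assign J = (0, 0), W = (1, 0), N = (0, 1), T = (4, -2) — the answer is frame-independent, so this choice is without loss of generality.
1. V is where the line through J parallel to WT meets line TN ⇒ V = (12, -8)
2. F is the midpoint of JT ⇒ F = (2, -1)
3. Q lies on line JT with JQ:QT = 2:1 ⇒ Q = (8/3, -4/3)
4. H lies on line NT with NH:HT = 4:5 ⇒ H = (16/9, -1/3)
5. E is the midpoint of VW ⇒ E = (13/2, -4)
2·[FEJ] = -3/2, 2·[QFH] = -10/27
[FEJ]:[QFH] = -3/2:-10/27 = 81/20

[FEJ]:[QFH] = 81/20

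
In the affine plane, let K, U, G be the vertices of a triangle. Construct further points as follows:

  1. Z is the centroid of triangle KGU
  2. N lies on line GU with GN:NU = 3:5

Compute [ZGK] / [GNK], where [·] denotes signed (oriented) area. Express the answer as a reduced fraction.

[ZGK]:[GNK] = -8/9

Set K = (0, 0), U = (1, 0), G = (0, 1); any affine frame gives the same invariant.
1. Z is the centroid of triangle KGU ⇒ Z = (1/3, 1/3)
2. N lies on line GU with GN:NU = 3:5 ⇒ N = (3/8, 5/8)
2·[ZGK] = 1/3, 2·[GNK] = -3/8
[ZGK]:[GNK] = 1/3:-3/8 = -8/9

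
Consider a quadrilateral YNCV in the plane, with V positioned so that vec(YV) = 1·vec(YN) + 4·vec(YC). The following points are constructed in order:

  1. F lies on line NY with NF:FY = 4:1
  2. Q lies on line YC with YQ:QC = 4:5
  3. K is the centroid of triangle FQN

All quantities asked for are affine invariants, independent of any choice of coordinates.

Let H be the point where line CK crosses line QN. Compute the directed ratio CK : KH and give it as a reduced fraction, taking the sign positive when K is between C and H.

Set Y = (0, 0), N = (1, 0), C = (0, 1), V = (1, 4); any affine frame gives the same invariant.
1. F lies on line NY with NF:FY = 4:1 ⇒ F = (1/5, 0)
2. Q lies on line YC with YQ:QC = 4:5 ⇒ Q = (0, 4/9)
3. K is the centroid of triangle FQN ⇒ K = (2/5, 4/27)
line CK meets QN at H = (30/91, 244/819)
K = C + t·(H−C) with t = 91/75, so CK:KH = 91/75:-16/75

CK:KH = -91/16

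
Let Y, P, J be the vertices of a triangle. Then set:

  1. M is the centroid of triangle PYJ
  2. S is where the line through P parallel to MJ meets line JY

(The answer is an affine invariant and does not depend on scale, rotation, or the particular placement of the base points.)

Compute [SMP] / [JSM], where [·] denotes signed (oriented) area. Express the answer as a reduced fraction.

Work in coordinates with Y = (0, 0), P = (1, 0), J = (0, 1).
1. M is the centroid of triangle PYJ ⇒ M = (1/3, 1/3)
2. S is where the line through P parallel to MJ meets line JY ⇒ S = (0, 2)
2·[SMP] = 1, 2·[JSM] = -1/3
[SMP]:[JSM] = 1:-1/3 = -3

[SMP]:[JSM] = -3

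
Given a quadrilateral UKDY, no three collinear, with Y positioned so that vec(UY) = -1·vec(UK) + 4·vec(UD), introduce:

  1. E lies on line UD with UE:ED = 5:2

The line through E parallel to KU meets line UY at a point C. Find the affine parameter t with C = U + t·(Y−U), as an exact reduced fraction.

Work in coordinates with U = (0, 0), K = (1, 0), D = (0, 1), Y = (-1, 4).
1. E lies on line UD with UE:ED = 5:2 ⇒ E = (0, 5/7)
through E parallel to KU: direction (-1, 0); meets UY at C = (-5/28, 5/7)
C = U + t·(Y−U) with t = 5/28

t = 5/28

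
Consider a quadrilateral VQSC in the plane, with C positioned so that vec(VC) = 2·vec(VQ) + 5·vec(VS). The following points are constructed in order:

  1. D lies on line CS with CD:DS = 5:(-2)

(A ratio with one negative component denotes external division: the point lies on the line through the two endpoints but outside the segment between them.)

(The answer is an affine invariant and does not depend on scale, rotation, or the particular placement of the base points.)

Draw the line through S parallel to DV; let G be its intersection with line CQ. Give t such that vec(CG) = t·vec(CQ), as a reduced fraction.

Set V = (0, 0), Q = (1, 0), S = (0, 1), C = (2, 5); any affine frame gives the same invariant.
1. D lies on line CS with CD:DS = 5:(-2) ⇒ D = (-4/3, -5/3)
through S parallel to DV: direction (4/3, 5/3); meets CQ at G = (8/5, 3)
G = C + t·(Q−C) with t = 2/5

t = 2/5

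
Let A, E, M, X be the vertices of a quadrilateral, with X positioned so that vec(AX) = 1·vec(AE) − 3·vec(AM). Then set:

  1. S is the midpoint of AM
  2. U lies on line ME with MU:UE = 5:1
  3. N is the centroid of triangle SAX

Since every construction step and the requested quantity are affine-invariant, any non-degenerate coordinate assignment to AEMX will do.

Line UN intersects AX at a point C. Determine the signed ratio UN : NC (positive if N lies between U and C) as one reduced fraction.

Work in coordinates with A = (0, 0), E = (1, 0), M = (0, 1), X = (1, -3).
1. S is the midpoint of AM ⇒ S = (0, 1/2)
2. U lies on line ME with MU:UE = 5:1 ⇒ U = (5/6, 1/6)
3. N is the centroid of triangle SAX ⇒ N = (1/3, -5/6)
line UN meets AX at C = (3/10, -9/10)
N = U + t·(C−U) with t = 15/16, so UN:NC = 15/16:1/16

UN:NC = 15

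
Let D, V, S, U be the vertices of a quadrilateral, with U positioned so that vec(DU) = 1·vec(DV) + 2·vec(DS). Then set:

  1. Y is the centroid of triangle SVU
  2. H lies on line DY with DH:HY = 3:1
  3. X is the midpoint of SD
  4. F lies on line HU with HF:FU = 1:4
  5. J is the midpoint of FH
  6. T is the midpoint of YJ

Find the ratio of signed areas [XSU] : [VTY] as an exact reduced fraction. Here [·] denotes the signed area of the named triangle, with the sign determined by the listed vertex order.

[XSU]:[VTY] = 120/19

Assign D = (0, 0), V = (1, 0), S = (0, 1), U = (1, 2) — the answer is frame-independent, so this choice is without loss of generality.
1. Y is the centroid of triangle SVU ⇒ Y = (2/3, 1)
2. H lies on line DY with DH:HY = 3:1 ⇒ H = (1/2, 3/4)
3. X is the midpoint of SD ⇒ X = (0, 1/2)
4. F lies on line HU with HF:FU = 1:4 ⇒ F = (3/5, 1)
5. J is the midpoint of FH ⇒ J = (11/20, 7/8)
6. T is the midpoint of YJ ⇒ T = (73/120, 15/16)
2·[XSU] = -1/2, 2·[VTY] = -19/240
[XSU]:[VTY] = -1/2:-19/240 = 120/19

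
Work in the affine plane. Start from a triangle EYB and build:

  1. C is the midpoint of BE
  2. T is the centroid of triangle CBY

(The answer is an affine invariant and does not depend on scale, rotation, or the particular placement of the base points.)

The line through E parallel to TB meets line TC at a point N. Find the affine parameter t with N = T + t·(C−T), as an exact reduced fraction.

t = 2

Set E = (0, 0), Y = (1, 0), B = (0, 1); any affine frame gives the same invariant.
1. C is the midpoint of BE ⇒ C = (0, 1/2)
2. T is the centroid of triangle CBY ⇒ T = (1/3, 1/2)
through E parallel to TB: direction (-1/3, 1/2); meets TC at N = (-1/3, 1/2)
N = T + t·(C−T) with t = 2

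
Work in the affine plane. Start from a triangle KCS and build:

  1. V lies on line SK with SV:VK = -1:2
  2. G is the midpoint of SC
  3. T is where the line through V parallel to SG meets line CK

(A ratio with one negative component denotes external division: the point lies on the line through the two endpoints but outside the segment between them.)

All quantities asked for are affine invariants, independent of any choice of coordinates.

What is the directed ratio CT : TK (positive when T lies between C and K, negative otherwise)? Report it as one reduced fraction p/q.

Work in coordinates with K = (0, 0), C = (1, 0), S = (0, 1).
1. V lies on line SK with SV:VK = -1:2 ⇒ V = (0, 2)
2. G is the midpoint of SC ⇒ G = (1/2, 1/2)
3. T is where the line through V parallel to SG meets line CK ⇒ T = (2, 0)
T = C + t·(K−C) with t = -1, so CT:TK = t:(1−t) = -1:2

CT:TK = -1/2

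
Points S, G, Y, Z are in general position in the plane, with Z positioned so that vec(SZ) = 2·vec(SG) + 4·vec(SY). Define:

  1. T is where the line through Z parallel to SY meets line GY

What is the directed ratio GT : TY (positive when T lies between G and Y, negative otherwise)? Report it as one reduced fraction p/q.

Work in coordinates with S = (0, 0), G = (1, 0), Y = (0, 1), Z = (2, 4).
1. T is where the line through Z parallel to SY meets line GY ⇒ T = (2, -1)
T = G + t·(Y−G) with t = -1, so GT:TY = t:(1−t) = -1:2

GT:TY = -1/2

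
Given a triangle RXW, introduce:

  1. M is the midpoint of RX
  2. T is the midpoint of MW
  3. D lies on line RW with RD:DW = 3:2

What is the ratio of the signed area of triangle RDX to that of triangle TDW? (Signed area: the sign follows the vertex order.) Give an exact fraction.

Set R = (0, 0), X = (1, 0), W = (0, 1); any affine frame gives the same invariant.
1. M is the midpoint of RX ⇒ M = (1/2, 0)
2. T is the midpoint of MW ⇒ T = (1/4, 1/2)
3. D lies on line RW with RD:DW = 3:2 ⇒ D = (0, 3/5)
2·[RDX] = -3/5, 2·[TDW] = -1/10
[RDX]:[TDW] = -3/5:-1/10 = 6

[RDX]:[TDW] = 6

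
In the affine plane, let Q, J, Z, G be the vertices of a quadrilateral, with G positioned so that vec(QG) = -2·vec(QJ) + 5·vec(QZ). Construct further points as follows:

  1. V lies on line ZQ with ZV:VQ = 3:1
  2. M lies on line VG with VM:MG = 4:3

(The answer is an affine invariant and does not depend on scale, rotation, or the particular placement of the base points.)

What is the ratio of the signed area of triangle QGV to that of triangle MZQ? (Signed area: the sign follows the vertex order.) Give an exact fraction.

Choose coordinates Q = (0, 0), J = (1, 0), Z = (0, 1), G = (-2, 5).
1. V lies on line ZQ with ZV:VQ = 3:1 ⇒ V = (0, 1/4)
2. M lies on line VG with VM:MG = 4:3 ⇒ M = (-8/7, 83/28)
2·[QGV] = -1/2, 2·[MZQ] = -8/7
[QGV]:[MZQ] = -1/2:-8/7 = 7/16

[QGV]:[MZQ] = 7/16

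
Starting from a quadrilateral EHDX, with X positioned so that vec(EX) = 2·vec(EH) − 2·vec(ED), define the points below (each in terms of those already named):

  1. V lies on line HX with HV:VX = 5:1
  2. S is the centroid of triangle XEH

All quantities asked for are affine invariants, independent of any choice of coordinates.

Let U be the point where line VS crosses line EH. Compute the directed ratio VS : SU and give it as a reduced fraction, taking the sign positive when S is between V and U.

Set E = (0, 0), H = (1, 0), D = (0, 1), X = (2, -2); any affine frame gives the same invariant.
1. V lies on line HX with HV:VX = 5:1 ⇒ V = (11/6, -5/3)
2. S is the centroid of triangle XEH ⇒ S = (1, -2/3)
line VS meets EH at U = (4/9, 0)
S = V + t·(U−V) with t = 3/5, so VS:SU = 3/5:2/5

VS:SU = 3/2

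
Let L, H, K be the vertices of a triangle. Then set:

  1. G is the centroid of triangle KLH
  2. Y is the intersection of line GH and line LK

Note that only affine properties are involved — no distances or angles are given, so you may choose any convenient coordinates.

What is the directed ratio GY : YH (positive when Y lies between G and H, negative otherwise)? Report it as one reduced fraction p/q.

GY:YH = -1/3

Assign L = (0, 0), H = (1, 0), K = (0, 1) — the answer is frame-independent, so this choice is without loss of generality.
1. G is the centroid of triangle KLH ⇒ G = (1/3, 1/3)
2. Y is the intersection of line GH and line LK ⇒ Y = (0, 1/2)
Y = G + t·(H−G) with t = -1/2, so GY:YH = t:(1−t) = -1/2:3/2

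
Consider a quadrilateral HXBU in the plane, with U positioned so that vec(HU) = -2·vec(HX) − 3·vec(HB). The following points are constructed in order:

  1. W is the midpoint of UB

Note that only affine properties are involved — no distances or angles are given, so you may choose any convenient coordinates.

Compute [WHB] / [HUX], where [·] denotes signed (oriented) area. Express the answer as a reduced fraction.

Set H = (0, 0), X = (1, 0), B = (0, 1), U = (-2, -3); any affine frame gives the same invariant.
1. W is the midpoint of UB ⇒ W = (-1, -1)
2·[WHB] = 1, 2·[HUX] = 3
[WHB]:[HUX] = 1:3 = 1/3

[WHB]:[HUX] = 1/3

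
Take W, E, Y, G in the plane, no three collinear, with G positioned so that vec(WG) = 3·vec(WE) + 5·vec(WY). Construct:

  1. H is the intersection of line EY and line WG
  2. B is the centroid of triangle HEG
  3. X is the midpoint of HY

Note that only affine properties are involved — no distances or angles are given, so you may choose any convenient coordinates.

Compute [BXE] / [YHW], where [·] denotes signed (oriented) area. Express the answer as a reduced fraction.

[BXE]:[YHW] = -91/18

Work in coordinates with W = (0, 0), E = (1, 0), Y = (0, 1), G = (3, 5).
1. H is the intersection of line EY and line WG ⇒ H = (3/8, 5/8)
2. B is the centroid of triangle HEG ⇒ B = (35/24, 15/8)
3. X is the midpoint of HY ⇒ X = (3/16, 13/16)
2·[BXE] = 91/48, 2·[YHW] = -3/8
[BXE]:[YHW] = 91/48:-3/8 = -91/18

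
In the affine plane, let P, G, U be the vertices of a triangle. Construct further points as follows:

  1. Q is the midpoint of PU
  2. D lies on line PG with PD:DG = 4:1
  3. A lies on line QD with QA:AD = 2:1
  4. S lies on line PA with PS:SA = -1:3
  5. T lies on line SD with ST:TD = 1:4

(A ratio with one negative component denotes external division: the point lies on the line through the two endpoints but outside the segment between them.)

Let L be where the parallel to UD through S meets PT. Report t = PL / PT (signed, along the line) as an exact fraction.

Choose coordinates P = (0, 0), G = (1, 0), U = (0, 1).
1. Q is the midpoint of PU ⇒ Q = (0, 1/2)
2. D lies on line PG with PD:DG = 4:1 ⇒ D = (4/5, 0)
3. A lies on line QD with QA:AD = 2:1 ⇒ A = (8/15, 1/6)
4. S lies on line PA with PS:SA = -1:3 ⇒ S = (-4/15, -1/12)
5. T lies on line SD with ST:TD = 1:4 ⇒ T = (-4/75, -1/15)
through S parallel to UD: direction (4/5, -1); meets PT at L = (-1/6, -5/24)
L = P + t·(T−P) with t = 25/8

t = 25/8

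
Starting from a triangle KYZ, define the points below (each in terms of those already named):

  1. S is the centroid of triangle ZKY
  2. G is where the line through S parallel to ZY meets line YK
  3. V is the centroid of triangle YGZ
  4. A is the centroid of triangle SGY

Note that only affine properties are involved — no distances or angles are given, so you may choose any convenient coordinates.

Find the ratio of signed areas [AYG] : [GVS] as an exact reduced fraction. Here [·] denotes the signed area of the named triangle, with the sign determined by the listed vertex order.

[AYG]:[GVS] = -1/2

Work in coordinates with K = (0, 0), Y = (1, 0), Z = (0, 1).
1. S is the centroid of triangle ZKY ⇒ S = (1/3, 1/3)
2. G is where the line through S parallel to ZY meets line YK ⇒ G = (2/3, 0)
3. V is the centroid of triangle YGZ ⇒ V = (5/9, 1/3)
4. A is the centroid of triangle SGY ⇒ A = (2/3, 1/9)
2·[AYG] = -1/27, 2·[GVS] = 2/27
[AYG]:[GVS] = -1/27:2/27 = -1/2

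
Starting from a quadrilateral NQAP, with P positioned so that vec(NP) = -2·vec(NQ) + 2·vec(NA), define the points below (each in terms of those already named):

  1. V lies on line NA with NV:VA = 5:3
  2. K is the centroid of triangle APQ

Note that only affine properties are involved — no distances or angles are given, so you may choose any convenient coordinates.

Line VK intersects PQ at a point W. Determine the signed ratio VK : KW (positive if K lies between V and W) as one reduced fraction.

Choose coordinates N = (0, 0), Q = (1, 0), A = (0, 1), P = (-2, 2).
1. V lies on line NA with NV:VA = 5:3 ⇒ V = (0, 5/8)
2. K is the centroid of triangle APQ ⇒ K = (-1/3, 1)
line VK meets PQ at W = (-1/11, 8/11)
K = V + t·(W−V) with t = 11/3, so VK:KW = 11/3:-8/3

VK:KW = -11/8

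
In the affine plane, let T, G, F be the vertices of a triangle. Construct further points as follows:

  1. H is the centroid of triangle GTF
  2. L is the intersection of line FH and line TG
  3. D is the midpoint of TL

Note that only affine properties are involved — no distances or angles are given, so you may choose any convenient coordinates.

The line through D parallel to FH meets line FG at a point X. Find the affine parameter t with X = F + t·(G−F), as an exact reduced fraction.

Choose coordinates T = (0, 0), G = (1, 0), F = (0, 1).
1. H is the centroid of triangle GTF ⇒ H = (1/3, 1/3)
2. L is the intersection of line FH and line TG ⇒ L = (1/2, 0)
3. D is the midpoint of TL ⇒ D = (1/4, 0)
through D parallel to FH: direction (1/3, -2/3); meets FG at X = (-1/2, 3/2)
X = F + t·(G−F) with t = -1/2

t = -1/2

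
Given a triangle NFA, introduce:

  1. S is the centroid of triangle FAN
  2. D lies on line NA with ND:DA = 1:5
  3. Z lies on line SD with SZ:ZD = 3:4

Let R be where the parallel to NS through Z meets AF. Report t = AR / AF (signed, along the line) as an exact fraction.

Work in coordinates with N = (0, 0), F = (1, 0), A = (0, 1).
1. S is the centroid of triangle FAN ⇒ S = (1/3, 1/3)
2. D lies on line NA with ND:DA = 1:5 ⇒ D = (0, 1/6)
3. Z lies on line SD with SZ:ZD = 3:4 ⇒ Z = (4/21, 11/42)
through Z parallel to NS: direction (1/3, 1/3); meets AF at R = (13/28, 15/28)
R = A + t·(F−A) with t = 13/28

t = 13/28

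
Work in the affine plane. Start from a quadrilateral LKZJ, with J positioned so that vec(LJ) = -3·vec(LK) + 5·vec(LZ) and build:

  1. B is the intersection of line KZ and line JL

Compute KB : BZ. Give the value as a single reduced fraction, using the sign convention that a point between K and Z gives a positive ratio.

KB:BZ = -5/3

Assign L = (0, 0), K = (1, 0), Z = (0, 1), J = (-3, 5) — the answer is frame-independent, so this choice is without loss of generality.
1. B is the intersection of line KZ and line JL ⇒ B = (-3/2, 5/2)
B = K + t·(Z−K) with t = 5/2, so KB:BZ = t:(1−t) = 5/2:-3/2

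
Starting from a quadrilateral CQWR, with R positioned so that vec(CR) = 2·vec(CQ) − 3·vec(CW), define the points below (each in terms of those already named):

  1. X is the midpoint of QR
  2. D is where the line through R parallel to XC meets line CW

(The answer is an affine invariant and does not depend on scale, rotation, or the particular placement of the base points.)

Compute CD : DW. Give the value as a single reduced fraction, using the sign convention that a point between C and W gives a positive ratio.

CD:DW = -1/2

Choose coordinates C = (0, 0), Q = (1, 0), W = (0, 1), R = (2, -3).
1. X is the midpoint of QR ⇒ X = (3/2, -3/2)
2. D is where the line through R parallel to XC meets line CW ⇒ D = (0, -1)
D = C + t·(W−C) with t = -1, so CD:DW = t:(1−t) = -1:2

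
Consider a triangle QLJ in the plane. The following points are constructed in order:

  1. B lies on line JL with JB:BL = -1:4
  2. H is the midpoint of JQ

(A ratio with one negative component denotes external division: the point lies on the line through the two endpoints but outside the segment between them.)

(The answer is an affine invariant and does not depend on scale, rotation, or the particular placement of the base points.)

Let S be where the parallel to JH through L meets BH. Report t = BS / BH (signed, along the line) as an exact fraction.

t = 4

Assign Q = (0, 0), L = (1, 0), J = (0, 1) — the answer is frame-independent, so this choice is without loss of generality.
1. B lies on line JL with JB:BL = -1:4 ⇒ B = (-1/3, 4/3)
2. H is the midpoint of JQ ⇒ H = (0, 1/2)
through L parallel to JH: direction (0, -1/2); meets BH at S = (1, -2)
S = B + t·(H−B) with t = 4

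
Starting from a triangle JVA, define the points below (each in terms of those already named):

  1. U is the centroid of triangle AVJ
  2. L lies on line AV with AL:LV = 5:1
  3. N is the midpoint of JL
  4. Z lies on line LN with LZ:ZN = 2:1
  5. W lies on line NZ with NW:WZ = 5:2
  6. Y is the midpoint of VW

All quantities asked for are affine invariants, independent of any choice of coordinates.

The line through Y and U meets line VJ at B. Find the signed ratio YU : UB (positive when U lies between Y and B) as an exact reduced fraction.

YU:UB = -71/84

Assign J = (0, 0), V = (1, 0), A = (0, 1) — the answer is frame-independent, so this choice is without loss of generality.
1. U is the centroid of triangle AVJ ⇒ U = (1/3, 1/3)
2. L lies on line AV with AL:LV = 5:1 ⇒ L = (5/6, 1/6)
3. N is the midpoint of JL ⇒ N = (5/12, 1/12)
4. Z lies on line LN with LZ:ZN = 2:1 ⇒ Z = (5/9, 1/9)
5. W lies on line NZ with NW:WZ = 5:2 ⇒ W = (65/126, 13/126)
6. Y is the midpoint of VW ⇒ Y = (191/252, 13/252)
line YU meets VJ at B = (178/213, 0)
U = Y + t·(B−Y) with t = -71/13, so YU:UB = -71/13:84/13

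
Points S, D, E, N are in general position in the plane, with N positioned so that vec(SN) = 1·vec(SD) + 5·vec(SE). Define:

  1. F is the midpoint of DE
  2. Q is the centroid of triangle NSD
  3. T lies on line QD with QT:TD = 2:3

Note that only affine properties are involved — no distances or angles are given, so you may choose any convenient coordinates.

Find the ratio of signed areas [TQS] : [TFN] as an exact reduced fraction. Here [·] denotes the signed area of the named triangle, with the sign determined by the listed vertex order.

Assign S = (0, 0), D = (1, 0), E = (0, 1), N = (1, 5) — the answer is frame-independent, so this choice is without loss of generality.
1. F is the midpoint of DE ⇒ F = (1/2, 1/2)
2. Q is the centroid of triangle NSD ⇒ Q = (2/3, 5/3)
3. T lies on line QD with QT:TD = 2:3 ⇒ T = (4/5, 1)
2·[TQS] = 2/3, 2·[TFN] = -11/10
[TQS]:[TFN] = 2/3:-11/10 = -20/33

[TQS]:[TFN] = -20/33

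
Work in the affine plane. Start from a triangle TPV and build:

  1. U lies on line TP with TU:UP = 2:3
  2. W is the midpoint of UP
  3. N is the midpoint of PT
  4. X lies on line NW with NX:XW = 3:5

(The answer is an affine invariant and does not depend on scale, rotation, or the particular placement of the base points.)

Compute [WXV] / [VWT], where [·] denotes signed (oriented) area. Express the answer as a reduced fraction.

Choose coordinates T = (0, 0), P = (1, 0), V = (0, 1).
1. U lies on line TP with TU:UP = 2:3 ⇒ U = (2/5, 0)
2. W is the midpoint of UP ⇒ W = (7/10, 0)
3. N is the midpoint of PT ⇒ N = (1/2, 0)
4. X lies on line NW with NX:XW = 3:5 ⇒ X = (23/40, 0)
2·[WXV] = -1/8, 2·[VWT] = -7/10
[WXV]:[VWT] = -1/8:-7/10 = 5/28

[WXV]:[VWT] = 5/28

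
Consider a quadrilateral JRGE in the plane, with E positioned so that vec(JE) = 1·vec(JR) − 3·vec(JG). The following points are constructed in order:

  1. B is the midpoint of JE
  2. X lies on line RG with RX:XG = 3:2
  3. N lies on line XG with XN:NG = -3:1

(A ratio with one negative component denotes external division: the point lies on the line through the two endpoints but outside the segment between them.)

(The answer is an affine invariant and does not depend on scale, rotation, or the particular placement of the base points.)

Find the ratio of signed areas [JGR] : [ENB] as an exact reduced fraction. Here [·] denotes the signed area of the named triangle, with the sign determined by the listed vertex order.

[JGR]:[ENB] = -10/3

Assign J = (0, 0), R = (1, 0), G = (0, 1), E = (1, -3) — the answer is frame-independent, so this choice is without loss of generality.
1. B is the midpoint of JE ⇒ B = (1/2, -3/2)
2. X lies on line RG with RX:XG = 3:2 ⇒ X = (2/5, 3/5)
3. N lies on line XG with XN:NG = -3:1 ⇒ N = (-1/5, 6/5)
2·[JGR] = -1, 2·[ENB] = 3/10
[JGR]:[ENB] = -1:3/10 = -10/3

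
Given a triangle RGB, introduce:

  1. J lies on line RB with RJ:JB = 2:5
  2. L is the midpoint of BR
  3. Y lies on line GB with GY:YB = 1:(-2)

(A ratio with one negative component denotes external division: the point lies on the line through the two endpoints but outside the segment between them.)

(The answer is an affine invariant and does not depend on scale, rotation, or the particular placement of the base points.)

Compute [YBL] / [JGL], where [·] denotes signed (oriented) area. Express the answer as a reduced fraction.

Choose coordinates R = (0, 0), G = (1, 0), B = (0, 1).
1. J lies on line RB with RJ:JB = 2:5 ⇒ J = (0, 2/7)
2. L is the midpoint of BR ⇒ L = (0, 1/2)
3. Y lies on line GB with GY:YB = 1:(-2) ⇒ Y = (2, -1)
2·[YBL] = 1, 2·[JGL] = 3/14
[YBL]:[JGL] = 1:3/14 = 14/3

[YBL]:[JGL] = 14/3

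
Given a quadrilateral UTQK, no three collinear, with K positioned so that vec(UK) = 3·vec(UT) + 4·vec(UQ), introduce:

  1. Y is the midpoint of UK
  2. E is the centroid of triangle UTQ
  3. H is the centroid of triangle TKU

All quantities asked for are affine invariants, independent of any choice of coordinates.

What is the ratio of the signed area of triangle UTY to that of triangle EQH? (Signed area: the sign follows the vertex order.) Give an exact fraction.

Assign U = (0, 0), T = (1, 0), Q = (0, 1), K = (3, 4) — the answer is frame-independent, so this choice is without loss of generality.
1. Y is the midpoint of UK ⇒ Y = (3/2, 2)
2. E is the centroid of triangle UTQ ⇒ E = (1/3, 1/3)
3. H is the centroid of triangle TKU ⇒ H = (4/3, 4/3)
2·[UTY] = 2, 2·[EQH] = -1
[UTY]:[EQH] = 2:-1 = -2

[UTY]:[EQH] = -2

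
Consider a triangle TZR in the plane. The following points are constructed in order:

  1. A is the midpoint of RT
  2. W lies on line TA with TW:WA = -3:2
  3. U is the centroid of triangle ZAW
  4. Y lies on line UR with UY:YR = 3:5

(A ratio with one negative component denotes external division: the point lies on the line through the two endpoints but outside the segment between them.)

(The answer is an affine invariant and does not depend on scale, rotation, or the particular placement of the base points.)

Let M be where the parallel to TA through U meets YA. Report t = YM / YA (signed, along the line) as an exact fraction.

Assign T = (0, 0), Z = (1, 0), R = (0, 1) — the answer is frame-independent, so this choice is without loss of generality.
1. A is the midpoint of RT ⇒ A = (0, 1/2)
2. W lies on line TA with TW:WA = -3:2 ⇒ W = (0, 3/2)
3. U is the centroid of triangle ZAW ⇒ U = (1/3, 2/3)
4. Y lies on line UR with UY:YR = 3:5 ⇒ Y = (5/24, 19/24)
through U parallel to TA: direction (0, 1/2); meets YA at M = (1/3, 29/30)
M = Y + t·(A−Y) with t = -3/5

t = -3/5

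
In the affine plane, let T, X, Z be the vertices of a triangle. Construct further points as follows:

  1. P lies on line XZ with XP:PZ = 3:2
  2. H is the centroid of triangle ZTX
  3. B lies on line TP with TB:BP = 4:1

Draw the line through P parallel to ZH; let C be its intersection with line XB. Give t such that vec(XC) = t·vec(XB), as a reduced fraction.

t = 15/22

Choose coordinates T = (0, 0), X = (1, 0), Z = (0, 1).
1. P lies on line XZ with XP:PZ = 3:2 ⇒ P = (2/5, 3/5)
2. H is the centroid of triangle ZTX ⇒ H = (1/3, 1/3)
3. B lies on line TP with TB:BP = 4:1 ⇒ B = (8/25, 12/25)
through P parallel to ZH: direction (1/3, -2/3); meets XB at C = (59/110, 18/55)
C = X + t·(B−X) with t = 15/22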